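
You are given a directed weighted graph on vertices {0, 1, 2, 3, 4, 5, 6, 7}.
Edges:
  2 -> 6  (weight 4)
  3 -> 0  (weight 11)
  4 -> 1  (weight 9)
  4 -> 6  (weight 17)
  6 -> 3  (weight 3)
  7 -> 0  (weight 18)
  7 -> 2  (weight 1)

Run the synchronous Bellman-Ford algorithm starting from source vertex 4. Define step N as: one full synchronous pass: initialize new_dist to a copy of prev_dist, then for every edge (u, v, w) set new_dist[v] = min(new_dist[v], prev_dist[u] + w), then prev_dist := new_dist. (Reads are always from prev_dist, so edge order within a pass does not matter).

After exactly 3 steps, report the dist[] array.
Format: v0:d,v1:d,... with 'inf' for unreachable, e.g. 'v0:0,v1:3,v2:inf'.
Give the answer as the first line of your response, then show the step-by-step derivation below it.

v0:31,v1:9,v2:inf,v3:20,v4:0,v5:inf,v6:17,v7:inf

step 1: dist = v0:inf,v1:9,v2:inf,v3:inf,v4:0,v5:inf,v6:17,v7:inf
step 2: dist = v0:inf,v1:9,v2:inf,v3:20,v4:0,v5:inf,v6:17,v7:inf
step 3: dist = v0:31,v1:9,v2:inf,v3:20,v4:0,v5:inf,v6:17,v7:inf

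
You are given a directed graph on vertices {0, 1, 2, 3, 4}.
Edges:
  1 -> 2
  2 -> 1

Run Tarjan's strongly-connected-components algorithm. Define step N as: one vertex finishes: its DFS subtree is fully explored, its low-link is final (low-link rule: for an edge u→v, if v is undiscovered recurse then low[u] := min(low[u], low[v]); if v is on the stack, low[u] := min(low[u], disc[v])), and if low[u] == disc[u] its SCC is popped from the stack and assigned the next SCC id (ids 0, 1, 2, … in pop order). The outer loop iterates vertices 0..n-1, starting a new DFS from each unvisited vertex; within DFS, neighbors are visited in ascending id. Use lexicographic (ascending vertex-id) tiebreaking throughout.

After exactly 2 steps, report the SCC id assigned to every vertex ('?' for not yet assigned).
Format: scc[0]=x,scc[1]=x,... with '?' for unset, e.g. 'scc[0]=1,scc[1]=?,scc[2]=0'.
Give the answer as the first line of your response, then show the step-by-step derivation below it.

scc[0]=0,scc[1]=?,scc[2]=?,scc[3]=?,scc[4]=?

step 1: low=(low[0]=0,low[1]=?,low[2]=?,low[3]=?,low[4]=?); scc=(scc[0]=0,scc[1]=?,scc[2]=?,scc[3]=?,scc[4]=?)
step 2: low=(low[0]=0,low[1]=1,low[2]=1,low[3]=?,low[4]=?); scc=(scc[0]=0,scc[1]=?,scc[2]=?,scc[3]=?,scc[4]=?)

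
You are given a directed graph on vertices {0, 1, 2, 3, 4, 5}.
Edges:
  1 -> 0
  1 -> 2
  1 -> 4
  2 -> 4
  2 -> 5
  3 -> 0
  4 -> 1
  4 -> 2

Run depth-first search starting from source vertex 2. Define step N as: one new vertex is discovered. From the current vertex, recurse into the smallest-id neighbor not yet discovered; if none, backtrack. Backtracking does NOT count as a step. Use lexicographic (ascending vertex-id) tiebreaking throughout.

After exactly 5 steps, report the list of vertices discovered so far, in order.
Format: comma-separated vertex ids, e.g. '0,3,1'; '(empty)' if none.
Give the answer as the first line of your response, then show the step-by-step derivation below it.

2,4,1,0,5

step 1: discover 2; path=2; order=2
step 2: discover 4; path=2>4; order=2,4
step 3: discover 1; path=2>4>1; order=2,4,1
step 4: discover 0; path=2>4>1>0; order=2,4,1,0
step 5: discover 5; path=2>5; order=2,4,1,0,5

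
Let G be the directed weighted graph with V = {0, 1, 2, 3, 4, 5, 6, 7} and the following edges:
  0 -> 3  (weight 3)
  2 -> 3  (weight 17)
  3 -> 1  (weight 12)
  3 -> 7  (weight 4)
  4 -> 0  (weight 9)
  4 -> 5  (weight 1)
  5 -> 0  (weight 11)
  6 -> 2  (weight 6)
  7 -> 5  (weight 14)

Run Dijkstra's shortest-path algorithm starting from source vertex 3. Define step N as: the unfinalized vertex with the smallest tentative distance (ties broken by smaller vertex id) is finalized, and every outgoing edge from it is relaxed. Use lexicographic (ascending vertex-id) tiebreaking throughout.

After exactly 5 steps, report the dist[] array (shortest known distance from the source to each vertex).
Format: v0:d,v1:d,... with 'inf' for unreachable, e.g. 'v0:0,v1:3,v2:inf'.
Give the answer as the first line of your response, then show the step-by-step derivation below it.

v0:29,v1:12,v2:inf,v3:0,v4:inf,v5:18,v6:inf,v7:4

step 1: dist = v0:inf,v1:12,v2:inf,v3:0,v4:inf,v5:inf,v6:inf,v7:4
step 2: dist = v0:inf,v1:12,v2:inf,v3:0,v4:inf,v5:18,v6:inf,v7:4
step 3: dist = v0:inf,v1:12,v2:inf,v3:0,v4:inf,v5:18,v6:inf,v7:4
step 4: dist = v0:29,v1:12,v2:inf,v3:0,v4:inf,v5:18,v6:inf,v7:4
step 5: dist = v0:29,v1:12,v2:inf,v3:0,v4:inf,v5:18,v6:inf,v7:4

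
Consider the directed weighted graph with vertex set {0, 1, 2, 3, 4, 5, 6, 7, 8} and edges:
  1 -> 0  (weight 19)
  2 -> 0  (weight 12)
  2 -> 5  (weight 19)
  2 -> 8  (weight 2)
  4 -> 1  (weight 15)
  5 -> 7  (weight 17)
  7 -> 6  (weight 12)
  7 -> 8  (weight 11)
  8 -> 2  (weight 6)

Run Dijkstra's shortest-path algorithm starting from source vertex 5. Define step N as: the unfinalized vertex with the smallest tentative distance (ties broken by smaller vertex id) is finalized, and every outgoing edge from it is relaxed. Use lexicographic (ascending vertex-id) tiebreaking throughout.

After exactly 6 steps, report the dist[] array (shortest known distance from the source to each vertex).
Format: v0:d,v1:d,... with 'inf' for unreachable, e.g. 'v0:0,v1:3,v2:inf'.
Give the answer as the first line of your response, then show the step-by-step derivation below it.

v0:46,v1:inf,v2:34,v3:inf,v4:inf,v5:0,v6:29,v7:17,v8:28

step 1: dist = v0:inf,v1:inf,v2:inf,v3:inf,v4:inf,v5:0,v6:inf,v7:17,v8:inf
step 2: dist = v0:inf,v1:inf,v2:inf,v3:inf,v4:inf,v5:0,v6:29,v7:17,v8:28
step 3: dist = v0:inf,v1:inf,v2:34,v3:inf,v4:inf,v5:0,v6:29,v7:17,v8:28
step 4: dist = v0:inf,v1:inf,v2:34,v3:inf,v4:inf,v5:0,v6:29,v7:17,v8:28
step 5: dist = v0:46,v1:inf,v2:34,v3:inf,v4:inf,v5:0,v6:29,v7:17,v8:28
step 6: dist = v0:46,v1:inf,v2:34,v3:inf,v4:inf,v5:0,v6:29,v7:17,v8:28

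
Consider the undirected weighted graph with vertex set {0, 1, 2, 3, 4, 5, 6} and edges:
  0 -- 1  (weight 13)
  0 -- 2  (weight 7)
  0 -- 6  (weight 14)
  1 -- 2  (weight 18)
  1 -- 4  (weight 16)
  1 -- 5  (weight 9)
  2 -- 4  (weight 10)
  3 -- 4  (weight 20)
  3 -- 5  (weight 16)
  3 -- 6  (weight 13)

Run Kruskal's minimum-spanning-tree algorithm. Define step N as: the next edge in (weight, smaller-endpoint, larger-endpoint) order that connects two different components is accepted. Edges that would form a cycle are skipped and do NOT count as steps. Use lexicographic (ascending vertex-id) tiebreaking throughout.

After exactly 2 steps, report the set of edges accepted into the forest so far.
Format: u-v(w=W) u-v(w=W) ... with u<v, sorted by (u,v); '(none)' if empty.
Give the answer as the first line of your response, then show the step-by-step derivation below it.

0-2(w=7) 1-5(w=9)

step 1: add edge 0-2 (w=7); MST = {0-2(w=7)}
step 2: add edge 1-5 (w=9); MST = {0-2(w=7) 1-5(w=9)}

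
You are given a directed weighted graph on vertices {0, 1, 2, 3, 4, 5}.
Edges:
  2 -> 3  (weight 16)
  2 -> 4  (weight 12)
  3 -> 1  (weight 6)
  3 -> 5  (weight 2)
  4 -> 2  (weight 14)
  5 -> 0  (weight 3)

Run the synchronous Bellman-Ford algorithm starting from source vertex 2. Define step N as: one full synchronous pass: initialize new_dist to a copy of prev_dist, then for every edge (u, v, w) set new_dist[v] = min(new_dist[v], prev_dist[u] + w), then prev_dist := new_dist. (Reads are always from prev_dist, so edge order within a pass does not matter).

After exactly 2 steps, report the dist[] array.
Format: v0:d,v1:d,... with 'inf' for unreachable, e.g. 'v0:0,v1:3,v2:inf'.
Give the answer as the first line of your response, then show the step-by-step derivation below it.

v0:inf,v1:22,v2:0,v3:16,v4:12,v5:18

step 1: dist = v0:inf,v1:inf,v2:0,v3:16,v4:12,v5:inf
step 2: dist = v0:inf,v1:22,v2:0,v3:16,v4:12,v5:18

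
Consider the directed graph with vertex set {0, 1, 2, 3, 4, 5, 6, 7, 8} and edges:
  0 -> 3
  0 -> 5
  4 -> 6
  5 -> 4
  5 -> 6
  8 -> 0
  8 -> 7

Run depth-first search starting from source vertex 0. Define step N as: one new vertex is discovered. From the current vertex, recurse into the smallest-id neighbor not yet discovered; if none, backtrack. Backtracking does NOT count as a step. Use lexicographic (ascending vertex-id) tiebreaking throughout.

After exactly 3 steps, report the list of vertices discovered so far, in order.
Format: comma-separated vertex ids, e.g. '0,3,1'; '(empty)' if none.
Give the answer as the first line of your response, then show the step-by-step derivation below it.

0,3,5

step 1: discover 0; path=0; order=0
step 2: discover 3; path=0>3; order=0,3
step 3: discover 5; path=0>5; order=0,3,5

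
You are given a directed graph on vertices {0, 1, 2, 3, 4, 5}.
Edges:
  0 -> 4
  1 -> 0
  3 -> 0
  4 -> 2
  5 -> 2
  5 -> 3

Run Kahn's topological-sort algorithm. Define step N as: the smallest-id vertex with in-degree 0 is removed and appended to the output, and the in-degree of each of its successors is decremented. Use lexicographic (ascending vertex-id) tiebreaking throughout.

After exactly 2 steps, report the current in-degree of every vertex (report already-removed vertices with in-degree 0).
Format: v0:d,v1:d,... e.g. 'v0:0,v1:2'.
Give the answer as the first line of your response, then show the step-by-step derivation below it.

v0:1,v1:0,v2:1,v3:0,v4:1,v5:0

step 1: output 1; order=[1]; indeg=(1,0,2,1,1,0)
step 2: output 5; order=[1,5]; indeg=(1,0,1,0,1,0)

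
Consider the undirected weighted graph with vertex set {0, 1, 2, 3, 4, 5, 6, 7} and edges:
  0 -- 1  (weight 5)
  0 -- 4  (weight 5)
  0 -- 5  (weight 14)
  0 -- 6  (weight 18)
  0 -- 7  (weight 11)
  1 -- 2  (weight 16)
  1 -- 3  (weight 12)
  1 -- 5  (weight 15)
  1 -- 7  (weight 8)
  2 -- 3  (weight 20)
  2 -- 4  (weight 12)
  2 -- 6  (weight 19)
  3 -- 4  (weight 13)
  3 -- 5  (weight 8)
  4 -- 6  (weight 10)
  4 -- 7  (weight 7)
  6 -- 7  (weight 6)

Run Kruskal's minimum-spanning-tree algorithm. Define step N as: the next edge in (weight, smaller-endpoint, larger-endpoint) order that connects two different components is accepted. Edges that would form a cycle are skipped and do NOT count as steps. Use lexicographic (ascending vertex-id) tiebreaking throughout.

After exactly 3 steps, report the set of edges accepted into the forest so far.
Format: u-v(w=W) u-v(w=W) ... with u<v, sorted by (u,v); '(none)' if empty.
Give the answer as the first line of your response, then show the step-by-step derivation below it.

0-1(w=5) 0-4(w=5) 6-7(w=6)

step 1: add edge 0-1 (w=5); MST = {0-1(w=5)}
step 2: add edge 0-4 (w=5); MST = {0-1(w=5) 0-4(w=5)}
step 3: add edge 6-7 (w=6); MST = {0-1(w=5) 0-4(w=5) 6-7(w=6)}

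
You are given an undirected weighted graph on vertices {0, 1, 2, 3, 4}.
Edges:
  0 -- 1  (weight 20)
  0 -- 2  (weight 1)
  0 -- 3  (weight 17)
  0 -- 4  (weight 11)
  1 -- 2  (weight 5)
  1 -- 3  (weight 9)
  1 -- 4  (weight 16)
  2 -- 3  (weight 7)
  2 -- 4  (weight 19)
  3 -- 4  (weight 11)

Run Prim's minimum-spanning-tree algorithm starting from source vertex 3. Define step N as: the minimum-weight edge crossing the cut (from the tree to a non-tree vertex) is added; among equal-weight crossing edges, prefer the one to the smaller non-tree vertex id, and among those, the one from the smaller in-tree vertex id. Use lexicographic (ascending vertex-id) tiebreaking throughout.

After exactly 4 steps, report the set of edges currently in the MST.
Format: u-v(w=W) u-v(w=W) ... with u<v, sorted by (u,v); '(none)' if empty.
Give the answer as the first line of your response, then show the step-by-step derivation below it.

0-2(w=1) 0-4(w=11) 1-2(w=5) 2-3(w=7)

step 1: add edge 2-3 (w=7); MST = {2-3(w=7)}
step 2: add edge 0-2 (w=1); MST = {0-2(w=1) 2-3(w=7)}
step 3: add edge 1-2 (w=5); MST = {0-2(w=1) 1-2(w=5) 2-3(w=7)}
step 4: add edge 0-4 (w=11); MST = {0-2(w=1) 0-4(w=11) 1-2(w=5) 2-3(w=7)}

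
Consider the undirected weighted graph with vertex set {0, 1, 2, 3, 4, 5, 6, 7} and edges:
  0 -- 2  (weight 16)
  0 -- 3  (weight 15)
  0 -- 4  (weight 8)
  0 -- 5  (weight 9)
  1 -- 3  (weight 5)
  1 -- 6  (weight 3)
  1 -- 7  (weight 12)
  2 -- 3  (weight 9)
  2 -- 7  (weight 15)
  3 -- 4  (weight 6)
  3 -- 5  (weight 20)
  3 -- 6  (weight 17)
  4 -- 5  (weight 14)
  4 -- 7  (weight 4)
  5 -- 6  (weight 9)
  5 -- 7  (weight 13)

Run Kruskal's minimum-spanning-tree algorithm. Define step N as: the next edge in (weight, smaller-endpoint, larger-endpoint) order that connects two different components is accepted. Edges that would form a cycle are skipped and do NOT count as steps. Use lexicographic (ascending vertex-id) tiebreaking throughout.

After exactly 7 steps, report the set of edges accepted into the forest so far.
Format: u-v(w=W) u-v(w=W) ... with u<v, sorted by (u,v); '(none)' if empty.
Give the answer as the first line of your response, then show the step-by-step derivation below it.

0-4(w=8) 0-5(w=9) 1-3(w=5) 1-6(w=3) 2-3(w=9) 3-4(w=6) 4-7(w=4)

step 1: add edge 1-6 (w=3); MST = {1-6(w=3)}
step 2: add edge 4-7 (w=4); MST = {1-6(w=3) 4-7(w=4)}
step 3: add edge 1-3 (w=5); MST = {1-3(w=5) 1-6(w=3) 4-7(w=4)}
step 4: add edge 3-4 (w=6); MST = {1-3(w=5) 1-6(w=3) 3-4(w=6) 4-7(w=4)}
step 5: add edge 0-4 (w=8); MST = {0-4(w=8) 1-3(w=5) 1-6(w=3) 3-4(w=6) 4-7(w=4)}
step 6: add edge 0-5 (w=9); MST = {0-4(w=8) 0-5(w=9) 1-3(w=5) 1-6(w=3) 3-4(w=6) 4-7(w=4)}
step 7: add edge 2-3 (w=9); MST = {0-4(w=8) 0-5(w=9) 1-3(w=5) 1-6(w=3) 2-3(w=9) 3-4(w=6) 4-7(w=4)}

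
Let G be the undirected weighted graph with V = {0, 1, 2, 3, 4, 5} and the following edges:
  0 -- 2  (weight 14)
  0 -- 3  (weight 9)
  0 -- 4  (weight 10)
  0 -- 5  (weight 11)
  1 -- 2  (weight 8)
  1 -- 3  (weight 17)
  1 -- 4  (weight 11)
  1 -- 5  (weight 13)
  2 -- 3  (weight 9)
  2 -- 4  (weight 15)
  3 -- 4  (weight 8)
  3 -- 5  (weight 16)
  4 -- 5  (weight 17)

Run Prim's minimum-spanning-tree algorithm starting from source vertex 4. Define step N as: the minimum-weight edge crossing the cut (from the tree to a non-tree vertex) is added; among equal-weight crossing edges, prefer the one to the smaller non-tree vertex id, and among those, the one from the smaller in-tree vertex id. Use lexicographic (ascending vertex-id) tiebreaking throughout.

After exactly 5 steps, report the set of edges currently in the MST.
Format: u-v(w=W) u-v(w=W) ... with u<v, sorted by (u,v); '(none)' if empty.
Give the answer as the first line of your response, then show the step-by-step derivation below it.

0-3(w=9) 0-5(w=11) 1-2(w=8) 2-3(w=9) 3-4(w=8)

step 1: add edge 3-4 (w=8); MST = {3-4(w=8)}
step 2: add edge 0-3 (w=9); MST = {0-3(w=9) 3-4(w=8)}
step 3: add edge 2-3 (w=9); MST = {0-3(w=9) 2-3(w=9) 3-4(w=8)}
step 4: add edge 1-2 (w=8); MST = {0-3(w=9) 1-2(w=8) 2-3(w=9) 3-4(w=8)}
step 5: add edge 0-5 (w=11); MST = {0-3(w=9) 0-5(w=11) 1-2(w=8) 2-3(w=9) 3-4(w=8)}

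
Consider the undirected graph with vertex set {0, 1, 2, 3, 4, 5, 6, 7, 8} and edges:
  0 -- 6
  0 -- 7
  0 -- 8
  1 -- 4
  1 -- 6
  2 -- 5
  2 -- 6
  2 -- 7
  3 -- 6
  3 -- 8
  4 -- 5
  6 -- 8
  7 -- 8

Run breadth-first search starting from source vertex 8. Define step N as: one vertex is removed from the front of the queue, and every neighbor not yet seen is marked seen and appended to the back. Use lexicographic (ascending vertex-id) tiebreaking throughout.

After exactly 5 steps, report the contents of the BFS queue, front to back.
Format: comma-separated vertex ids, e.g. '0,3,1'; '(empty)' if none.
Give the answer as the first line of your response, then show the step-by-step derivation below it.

1,2

step 1: dequeue 8; queue=[0,3,6,7]; order=8
step 2: dequeue 0; queue=[3,6,7]; order=8,0
step 3: dequeue 3; queue=[6,7]; order=8,0,3
step 4: dequeue 6; queue=[7,1,2]; order=8,0,3,6
step 5: dequeue 7; queue=[1,2]; order=8,0,3,6,7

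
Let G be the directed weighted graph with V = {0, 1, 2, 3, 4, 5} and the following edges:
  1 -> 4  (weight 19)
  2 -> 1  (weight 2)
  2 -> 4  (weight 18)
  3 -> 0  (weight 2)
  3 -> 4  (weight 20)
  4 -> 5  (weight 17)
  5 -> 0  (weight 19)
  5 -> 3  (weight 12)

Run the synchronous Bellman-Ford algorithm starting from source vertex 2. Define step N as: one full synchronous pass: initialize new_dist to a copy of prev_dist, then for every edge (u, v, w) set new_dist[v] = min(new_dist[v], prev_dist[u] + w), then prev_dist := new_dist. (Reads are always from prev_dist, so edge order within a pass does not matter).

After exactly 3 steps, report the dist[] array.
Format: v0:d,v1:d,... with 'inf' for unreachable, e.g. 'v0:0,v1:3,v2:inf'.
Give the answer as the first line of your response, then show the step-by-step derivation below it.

v0:54,v1:2,v2:0,v3:47,v4:18,v5:35

step 1: dist = v0:inf,v1:2,v2:0,v3:inf,v4:18,v5:inf
step 2: dist = v0:inf,v1:2,v2:0,v3:inf,v4:18,v5:35
step 3: dist = v0:54,v1:2,v2:0,v3:47,v4:18,v5:35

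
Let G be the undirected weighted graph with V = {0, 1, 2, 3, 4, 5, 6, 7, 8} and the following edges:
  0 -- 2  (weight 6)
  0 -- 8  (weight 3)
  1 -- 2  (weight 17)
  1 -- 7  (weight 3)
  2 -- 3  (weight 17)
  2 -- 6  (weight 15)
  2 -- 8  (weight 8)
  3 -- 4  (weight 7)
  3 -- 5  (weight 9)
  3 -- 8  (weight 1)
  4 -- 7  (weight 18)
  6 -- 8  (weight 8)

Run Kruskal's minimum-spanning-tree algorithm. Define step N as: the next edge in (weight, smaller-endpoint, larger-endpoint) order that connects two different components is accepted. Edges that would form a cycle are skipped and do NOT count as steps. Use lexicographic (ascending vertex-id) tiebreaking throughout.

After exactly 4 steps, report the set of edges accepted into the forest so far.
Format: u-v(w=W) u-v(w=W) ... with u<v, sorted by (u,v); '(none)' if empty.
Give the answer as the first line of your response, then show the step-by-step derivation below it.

0-2(w=6) 0-8(w=3) 1-7(w=3) 3-8(w=1)

step 1: add edge 3-8 (w=1); MST = {3-8(w=1)}
step 2: add edge 0-8 (w=3); MST = {0-8(w=3) 3-8(w=1)}
step 3: add edge 1-7 (w=3); MST = {0-8(w=3) 1-7(w=3) 3-8(w=1)}
step 4: add edge 0-2 (w=6); MST = {0-2(w=6) 0-8(w=3) 1-7(w=3) 3-8(w=1)}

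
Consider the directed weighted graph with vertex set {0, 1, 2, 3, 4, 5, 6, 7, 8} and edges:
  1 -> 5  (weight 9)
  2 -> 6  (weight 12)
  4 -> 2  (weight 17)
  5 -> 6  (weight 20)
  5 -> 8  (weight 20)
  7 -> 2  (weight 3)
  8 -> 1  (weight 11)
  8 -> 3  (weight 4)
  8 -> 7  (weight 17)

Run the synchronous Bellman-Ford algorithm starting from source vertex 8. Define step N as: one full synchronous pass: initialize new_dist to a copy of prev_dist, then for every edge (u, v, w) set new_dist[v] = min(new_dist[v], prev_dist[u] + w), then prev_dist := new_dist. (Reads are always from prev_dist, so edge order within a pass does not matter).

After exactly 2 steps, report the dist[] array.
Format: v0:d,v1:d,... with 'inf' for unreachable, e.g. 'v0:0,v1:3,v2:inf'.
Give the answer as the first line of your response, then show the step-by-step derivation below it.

v0:inf,v1:11,v2:20,v3:4,v4:inf,v5:20,v6:inf,v7:17,v8:0

step 1: dist = v0:inf,v1:11,v2:inf,v3:4,v4:inf,v5:inf,v6:inf,v7:17,v8:0
step 2: dist = v0:inf,v1:11,v2:20,v3:4,v4:inf,v5:20,v6:inf,v7:17,v8:0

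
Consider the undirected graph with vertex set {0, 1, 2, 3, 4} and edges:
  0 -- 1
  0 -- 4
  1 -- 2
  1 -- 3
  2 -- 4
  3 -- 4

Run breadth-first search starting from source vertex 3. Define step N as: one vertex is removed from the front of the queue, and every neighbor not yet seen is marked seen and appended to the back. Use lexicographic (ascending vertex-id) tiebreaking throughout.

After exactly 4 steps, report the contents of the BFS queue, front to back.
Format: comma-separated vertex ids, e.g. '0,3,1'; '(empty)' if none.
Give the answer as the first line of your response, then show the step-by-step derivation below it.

2

step 1: dequeue 3; queue=[1,4]; order=3
step 2: dequeue 1; queue=[4,0,2]; order=3,1
step 3: dequeue 4; queue=[0,2]; order=3,1,4
step 4: dequeue 0; queue=[2]; order=3,1,4,0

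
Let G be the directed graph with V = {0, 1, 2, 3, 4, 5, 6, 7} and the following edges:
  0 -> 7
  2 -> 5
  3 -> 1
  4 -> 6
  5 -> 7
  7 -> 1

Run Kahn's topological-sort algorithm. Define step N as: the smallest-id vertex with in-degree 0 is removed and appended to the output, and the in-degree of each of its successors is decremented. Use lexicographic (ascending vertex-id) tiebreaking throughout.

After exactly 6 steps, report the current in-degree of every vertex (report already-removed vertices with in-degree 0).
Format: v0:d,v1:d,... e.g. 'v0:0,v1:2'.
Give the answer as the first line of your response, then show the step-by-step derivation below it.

v0:0,v1:1,v2:0,v3:0,v4:0,v5:0,v6:0,v7:0

step 1: output 0; order=[0]; indeg=(0,2,0,0,0,1,1,1)
step 2: output 2; order=[0,2]; indeg=(0,2,0,0,0,0,1,1)
step 3: output 3; order=[0,2,3]; indeg=(0,1,0,0,0,0,1,1)
step 4: output 4; order=[0,2,3,4]; indeg=(0,1,0,0,0,0,0,1)
step 5: output 5; order=[0,2,3,4,5]; indeg=(0,1,0,0,0,0,0,0)
step 6: output 6; order=[0,2,3,4,5,6]; indeg=(0,1,0,0,0,0,0,0)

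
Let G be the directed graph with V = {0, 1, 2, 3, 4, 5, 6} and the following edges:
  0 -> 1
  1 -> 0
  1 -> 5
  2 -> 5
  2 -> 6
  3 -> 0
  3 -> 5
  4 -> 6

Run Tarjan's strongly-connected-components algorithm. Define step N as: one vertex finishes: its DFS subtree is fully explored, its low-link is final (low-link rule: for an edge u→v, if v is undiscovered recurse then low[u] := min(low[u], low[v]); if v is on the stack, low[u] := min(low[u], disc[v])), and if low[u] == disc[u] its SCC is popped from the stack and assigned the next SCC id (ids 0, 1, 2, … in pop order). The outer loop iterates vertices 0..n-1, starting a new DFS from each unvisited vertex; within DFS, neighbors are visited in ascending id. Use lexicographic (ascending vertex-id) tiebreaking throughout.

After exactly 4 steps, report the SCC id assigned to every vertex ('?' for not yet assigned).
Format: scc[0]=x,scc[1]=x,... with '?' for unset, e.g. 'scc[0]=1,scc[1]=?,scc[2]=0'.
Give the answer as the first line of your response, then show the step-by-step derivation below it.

scc[0]=1,scc[1]=1,scc[2]=?,scc[3]=?,scc[4]=?,scc[5]=0,scc[6]=2

step 1: low=(low[0]=0,low[1]=0,low[2]=?,low[3]=?,low[4]=?,low[5]=2,low[6]=?); scc=(scc[0]=?,scc[1]=?,scc[2]=?,scc[3]=?,scc[4]=?,scc[5]=0,scc[6]=?)
step 2: low=(low[0]=0,low[1]=0,low[2]=?,low[3]=?,low[4]=?,low[5]=2,low[6]=?); scc=(scc[0]=?,scc[1]=?,scc[2]=?,scc[3]=?,scc[4]=?,scc[5]=0,scc[6]=?)
step 3: low=(low[0]=0,low[1]=0,low[2]=?,low[3]=?,low[4]=?,low[5]=2,low[6]=?); scc=(scc[0]=1,scc[1]=1,scc[2]=?,scc[3]=?,scc[4]=?,scc[5]=0,scc[6]=?)
step 4: low=(low[0]=0,low[1]=0,low[2]=3,low[3]=?,low[4]=?,low[5]=2,low[6]=4); scc=(scc[0]=1,scc[1]=1,scc[2]=?,scc[3]=?,scc[4]=?,scc[5]=0,scc[6]=2)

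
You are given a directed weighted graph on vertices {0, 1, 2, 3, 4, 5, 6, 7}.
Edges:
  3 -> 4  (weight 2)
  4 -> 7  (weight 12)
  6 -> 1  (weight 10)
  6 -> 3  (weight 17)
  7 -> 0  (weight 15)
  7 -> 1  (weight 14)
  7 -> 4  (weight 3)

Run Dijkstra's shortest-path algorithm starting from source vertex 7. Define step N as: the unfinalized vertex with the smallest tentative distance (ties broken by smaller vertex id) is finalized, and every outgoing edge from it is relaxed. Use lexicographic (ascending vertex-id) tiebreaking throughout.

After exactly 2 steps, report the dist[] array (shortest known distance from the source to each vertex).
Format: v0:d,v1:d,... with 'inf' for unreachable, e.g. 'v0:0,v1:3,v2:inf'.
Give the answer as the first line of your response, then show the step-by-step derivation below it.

v0:15,v1:14,v2:inf,v3:inf,v4:3,v5:inf,v6:inf,v7:0

step 1: dist = v0:15,v1:14,v2:inf,v3:inf,v4:3,v5:inf,v6:inf,v7:0
step 2: dist = v0:15,v1:14,v2:inf,v3:inf,v4:3,v5:inf,v6:inf,v7:0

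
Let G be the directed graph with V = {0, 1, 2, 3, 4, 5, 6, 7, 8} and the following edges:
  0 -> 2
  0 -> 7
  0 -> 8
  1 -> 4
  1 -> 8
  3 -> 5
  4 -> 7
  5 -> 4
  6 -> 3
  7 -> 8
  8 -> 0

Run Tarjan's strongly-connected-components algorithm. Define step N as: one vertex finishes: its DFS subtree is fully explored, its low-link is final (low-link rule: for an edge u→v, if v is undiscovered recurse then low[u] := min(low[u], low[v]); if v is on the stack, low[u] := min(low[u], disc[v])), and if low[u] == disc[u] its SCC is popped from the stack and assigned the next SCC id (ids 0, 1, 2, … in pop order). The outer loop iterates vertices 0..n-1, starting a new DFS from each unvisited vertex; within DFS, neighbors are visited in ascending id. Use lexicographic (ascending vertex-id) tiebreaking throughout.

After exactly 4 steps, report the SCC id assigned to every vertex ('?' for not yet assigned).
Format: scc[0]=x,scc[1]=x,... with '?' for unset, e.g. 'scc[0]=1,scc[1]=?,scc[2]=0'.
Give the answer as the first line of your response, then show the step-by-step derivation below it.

scc[0]=1,scc[1]=?,scc[2]=0,scc[3]=?,scc[4]=?,scc[5]=?,scc[6]=?,scc[7]=1,scc[8]=1

step 1: low=(low[0]=0,low[1]=?,low[2]=1,low[3]=?,low[4]=?,low[5]=?,low[6]=?,low[7]=?,low[8]=?); scc=(scc[0]=?,scc[1]=?,scc[2]=0,scc[3]=?,scc[4]=?,scc[5]=?,scc[6]=?,scc[7]=?,scc[8]=?)
step 2: low=(low[0]=0,low[1]=?,low[2]=1,low[3]=?,low[4]=?,low[5]=?,low[6]=?,low[7]=2,low[8]=0); scc=(scc[0]=?,scc[1]=?,scc[2]=0,scc[3]=?,scc[4]=?,scc[5]=?,scc[6]=?,scc[7]=?,scc[8]=?)
step 3: low=(low[0]=0,low[1]=?,low[2]=1,low[3]=?,low[4]=?,low[5]=?,low[6]=?,low[7]=0,low[8]=0); scc=(scc[0]=?,scc[1]=?,scc[2]=0,scc[3]=?,scc[4]=?,scc[5]=?,scc[6]=?,scc[7]=?,scc[8]=?)
step 4: low=(low[0]=0,low[1]=?,low[2]=1,low[3]=?,low[4]=?,low[5]=?,low[6]=?,low[7]=0,low[8]=0); scc=(scc[0]=1,scc[1]=?,scc[2]=0,scc[3]=?,scc[4]=?,scc[5]=?,scc[6]=?,scc[7]=1,scc[8]=1)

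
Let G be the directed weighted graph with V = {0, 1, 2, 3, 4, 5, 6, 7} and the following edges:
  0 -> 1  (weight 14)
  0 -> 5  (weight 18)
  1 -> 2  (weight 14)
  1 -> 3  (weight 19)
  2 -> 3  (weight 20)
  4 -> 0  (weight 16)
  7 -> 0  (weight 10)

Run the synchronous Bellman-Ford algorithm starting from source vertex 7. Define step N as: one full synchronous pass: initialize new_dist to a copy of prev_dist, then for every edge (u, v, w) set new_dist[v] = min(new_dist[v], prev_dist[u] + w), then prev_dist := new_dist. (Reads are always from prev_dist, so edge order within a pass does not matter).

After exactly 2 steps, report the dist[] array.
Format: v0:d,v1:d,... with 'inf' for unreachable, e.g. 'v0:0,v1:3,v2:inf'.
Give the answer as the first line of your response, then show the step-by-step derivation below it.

v0:10,v1:24,v2:inf,v3:inf,v4:inf,v5:28,v6:inf,v7:0

step 1: dist = v0:10,v1:inf,v2:inf,v3:inf,v4:inf,v5:inf,v6:inf,v7:0
step 2: dist = v0:10,v1:24,v2:inf,v3:inf,v4:inf,v5:28,v6:inf,v7:0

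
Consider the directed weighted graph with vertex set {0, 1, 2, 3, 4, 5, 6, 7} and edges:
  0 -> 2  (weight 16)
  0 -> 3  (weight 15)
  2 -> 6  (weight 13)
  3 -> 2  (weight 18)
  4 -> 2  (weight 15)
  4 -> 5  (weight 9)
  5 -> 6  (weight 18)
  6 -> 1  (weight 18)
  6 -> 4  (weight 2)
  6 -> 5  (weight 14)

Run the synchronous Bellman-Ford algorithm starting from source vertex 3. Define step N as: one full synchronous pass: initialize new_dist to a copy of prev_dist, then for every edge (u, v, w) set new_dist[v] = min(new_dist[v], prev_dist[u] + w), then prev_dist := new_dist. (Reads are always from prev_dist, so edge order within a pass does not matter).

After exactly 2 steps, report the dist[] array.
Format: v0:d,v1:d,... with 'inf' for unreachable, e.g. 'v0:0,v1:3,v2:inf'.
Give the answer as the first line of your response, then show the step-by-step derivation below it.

v0:inf,v1:inf,v2:18,v3:0,v4:inf,v5:inf,v6:31,v7:inf

step 1: dist = v0:inf,v1:inf,v2:18,v3:0,v4:inf,v5:inf,v6:inf,v7:inf
step 2: dist = v0:inf,v1:inf,v2:18,v3:0,v4:inf,v5:inf,v6:31,v7:inf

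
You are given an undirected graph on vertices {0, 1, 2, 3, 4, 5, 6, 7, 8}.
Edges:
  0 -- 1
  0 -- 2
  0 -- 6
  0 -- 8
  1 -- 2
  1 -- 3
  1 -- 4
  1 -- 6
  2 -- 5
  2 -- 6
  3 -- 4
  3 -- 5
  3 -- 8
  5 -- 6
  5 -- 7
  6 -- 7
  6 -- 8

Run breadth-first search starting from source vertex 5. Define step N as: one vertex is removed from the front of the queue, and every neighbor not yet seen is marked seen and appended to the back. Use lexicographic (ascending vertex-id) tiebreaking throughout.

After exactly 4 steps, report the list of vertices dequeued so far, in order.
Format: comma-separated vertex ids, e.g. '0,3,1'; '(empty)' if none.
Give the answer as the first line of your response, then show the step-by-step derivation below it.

5,2,3,6

step 1: dequeue 5; queue=[2,3,6,7]; order=5
step 2: dequeue 2; queue=[3,6,7,0,1]; order=5,2
step 3: dequeue 3; queue=[6,7,0,1,4,8]; order=5,2,3
step 4: dequeue 6; queue=[7,0,1,4,8]; order=5,2,3,6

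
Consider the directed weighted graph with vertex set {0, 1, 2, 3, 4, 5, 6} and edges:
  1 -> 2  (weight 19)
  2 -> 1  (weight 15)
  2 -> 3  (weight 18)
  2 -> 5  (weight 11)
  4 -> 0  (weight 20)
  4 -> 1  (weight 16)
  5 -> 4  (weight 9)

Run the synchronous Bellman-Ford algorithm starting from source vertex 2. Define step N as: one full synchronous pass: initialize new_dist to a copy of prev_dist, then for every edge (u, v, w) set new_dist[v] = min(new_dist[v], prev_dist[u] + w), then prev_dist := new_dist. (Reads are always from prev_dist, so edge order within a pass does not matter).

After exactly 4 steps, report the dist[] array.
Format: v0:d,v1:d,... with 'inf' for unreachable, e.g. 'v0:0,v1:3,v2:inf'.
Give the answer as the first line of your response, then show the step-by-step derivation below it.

v0:40,v1:15,v2:0,v3:18,v4:20,v5:11,v6:inf

step 1: dist = v0:inf,v1:15,v2:0,v3:18,v4:inf,v5:11,v6:inf
step 2: dist = v0:inf,v1:15,v2:0,v3:18,v4:20,v5:11,v6:inf
step 3: dist = v0:40,v1:15,v2:0,v3:18,v4:20,v5:11,v6:inf
step 4: dist = v0:40,v1:15,v2:0,v3:18,v4:20,v5:11,v6:inf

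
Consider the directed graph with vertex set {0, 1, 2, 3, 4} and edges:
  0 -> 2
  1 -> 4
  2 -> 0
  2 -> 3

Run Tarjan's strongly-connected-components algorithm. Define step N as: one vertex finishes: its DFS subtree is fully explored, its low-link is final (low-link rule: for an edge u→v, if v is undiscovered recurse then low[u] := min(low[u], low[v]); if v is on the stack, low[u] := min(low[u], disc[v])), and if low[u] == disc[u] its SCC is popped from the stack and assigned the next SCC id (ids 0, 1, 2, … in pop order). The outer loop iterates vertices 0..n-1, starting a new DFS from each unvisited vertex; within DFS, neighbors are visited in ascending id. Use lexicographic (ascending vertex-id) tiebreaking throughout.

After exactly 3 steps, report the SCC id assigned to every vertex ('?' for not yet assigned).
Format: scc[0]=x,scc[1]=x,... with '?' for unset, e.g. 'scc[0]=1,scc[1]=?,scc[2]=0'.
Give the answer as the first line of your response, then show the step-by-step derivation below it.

scc[0]=1,scc[1]=?,scc[2]=1,scc[3]=0,scc[4]=?

step 1: low=(low[0]=0,low[1]=?,low[2]=0,low[3]=2,low[4]=?); scc=(scc[0]=?,scc[1]=?,scc[2]=?,scc[3]=0,scc[4]=?)
step 2: low=(low[0]=0,low[1]=?,low[2]=0,low[3]=2,low[4]=?); scc=(scc[0]=?,scc[1]=?,scc[2]=?,scc[3]=0,scc[4]=?)
step 3: low=(low[0]=0,low[1]=?,low[2]=0,low[3]=2,low[4]=?); scc=(scc[0]=1,scc[1]=?,scc[2]=1,scc[3]=0,scc[4]=?)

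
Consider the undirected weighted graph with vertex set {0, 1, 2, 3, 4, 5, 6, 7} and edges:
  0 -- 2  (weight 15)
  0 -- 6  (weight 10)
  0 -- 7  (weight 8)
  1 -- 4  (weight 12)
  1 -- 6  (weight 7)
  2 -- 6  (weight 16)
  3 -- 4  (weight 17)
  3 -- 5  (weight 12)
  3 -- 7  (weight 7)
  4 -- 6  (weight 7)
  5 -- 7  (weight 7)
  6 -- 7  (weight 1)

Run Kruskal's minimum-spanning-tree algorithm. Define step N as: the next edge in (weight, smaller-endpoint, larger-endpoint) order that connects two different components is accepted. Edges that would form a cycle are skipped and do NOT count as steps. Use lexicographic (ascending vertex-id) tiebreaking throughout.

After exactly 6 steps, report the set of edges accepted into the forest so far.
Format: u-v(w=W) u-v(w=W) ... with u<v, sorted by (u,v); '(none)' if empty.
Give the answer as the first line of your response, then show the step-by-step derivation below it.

0-7(w=8) 1-6(w=7) 3-7(w=7) 4-6(w=7) 5-7(w=7) 6-7(w=1)

step 1: add edge 6-7 (w=1); MST = {6-7(w=1)}
step 2: add edge 1-6 (w=7); MST = {1-6(w=7) 6-7(w=1)}
step 3: add edge 3-7 (w=7); MST = {1-6(w=7) 3-7(w=7) 6-7(w=1)}
step 4: add edge 4-6 (w=7); MST = {1-6(w=7) 3-7(w=7) 4-6(w=7) 6-7(w=1)}
step 5: add edge 5-7 (w=7); MST = {1-6(w=7) 3-7(w=7) 4-6(w=7) 5-7(w=7) 6-7(w=1)}
step 6: add edge 0-7 (w=8); MST = {0-7(w=8) 1-6(w=7) 3-7(w=7) 4-6(w=7) 5-7(w=7) 6-7(w=1)}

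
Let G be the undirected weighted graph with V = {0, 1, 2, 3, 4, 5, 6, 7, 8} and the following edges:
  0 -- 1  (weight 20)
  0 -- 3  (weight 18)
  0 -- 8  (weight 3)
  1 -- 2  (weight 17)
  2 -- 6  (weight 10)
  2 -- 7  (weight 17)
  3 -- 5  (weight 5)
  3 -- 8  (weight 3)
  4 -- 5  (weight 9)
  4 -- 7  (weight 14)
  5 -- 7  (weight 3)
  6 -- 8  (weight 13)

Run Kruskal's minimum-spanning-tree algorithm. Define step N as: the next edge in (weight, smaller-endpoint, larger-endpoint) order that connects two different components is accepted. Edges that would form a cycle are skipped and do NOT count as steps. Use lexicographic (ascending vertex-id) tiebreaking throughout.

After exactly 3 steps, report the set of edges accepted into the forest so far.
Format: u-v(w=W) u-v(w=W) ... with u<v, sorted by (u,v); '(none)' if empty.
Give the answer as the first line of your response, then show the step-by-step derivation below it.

0-8(w=3) 3-8(w=3) 5-7(w=3)

step 1: add edge 0-8 (w=3); MST = {0-8(w=3)}
step 2: add edge 3-8 (w=3); MST = {0-8(w=3) 3-8(w=3)}
step 3: add edge 5-7 (w=3); MST = {0-8(w=3) 3-8(w=3) 5-7(w=3)}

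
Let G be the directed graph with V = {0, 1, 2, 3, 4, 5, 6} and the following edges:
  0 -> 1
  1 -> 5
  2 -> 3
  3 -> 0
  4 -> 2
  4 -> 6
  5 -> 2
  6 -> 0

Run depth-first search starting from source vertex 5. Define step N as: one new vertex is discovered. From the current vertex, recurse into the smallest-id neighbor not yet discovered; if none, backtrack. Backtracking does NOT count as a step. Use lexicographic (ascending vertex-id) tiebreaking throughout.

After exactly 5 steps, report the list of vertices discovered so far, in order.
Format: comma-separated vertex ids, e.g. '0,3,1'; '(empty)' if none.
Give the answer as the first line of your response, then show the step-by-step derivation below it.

5,2,3,0,1

step 1: discover 5; path=5; order=5
step 2: discover 2; path=5>2; order=5,2
step 3: discover 3; path=5>2>3; order=5,2,3
step 4: discover 0; path=5>2>3>0; order=5,2,3,0
step 5: discover 1; path=5>2>3>0>1; order=5,2,3,0,1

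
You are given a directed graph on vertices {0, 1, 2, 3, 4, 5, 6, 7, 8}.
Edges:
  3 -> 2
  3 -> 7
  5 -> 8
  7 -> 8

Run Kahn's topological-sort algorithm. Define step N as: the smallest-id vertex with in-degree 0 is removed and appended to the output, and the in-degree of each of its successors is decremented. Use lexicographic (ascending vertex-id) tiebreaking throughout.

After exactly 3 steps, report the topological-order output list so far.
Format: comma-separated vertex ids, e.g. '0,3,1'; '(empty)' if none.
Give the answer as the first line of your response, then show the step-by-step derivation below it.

0,1,3

step 1: output 0; order=[0]; indeg=(0,0,1,0,0,0,0,1,2)
step 2: output 1; order=[0,1]; indeg=(0,0,1,0,0,0,0,1,2)
step 3: output 3; order=[0,1,3]; indeg=(0,0,0,0,0,0,0,0,2)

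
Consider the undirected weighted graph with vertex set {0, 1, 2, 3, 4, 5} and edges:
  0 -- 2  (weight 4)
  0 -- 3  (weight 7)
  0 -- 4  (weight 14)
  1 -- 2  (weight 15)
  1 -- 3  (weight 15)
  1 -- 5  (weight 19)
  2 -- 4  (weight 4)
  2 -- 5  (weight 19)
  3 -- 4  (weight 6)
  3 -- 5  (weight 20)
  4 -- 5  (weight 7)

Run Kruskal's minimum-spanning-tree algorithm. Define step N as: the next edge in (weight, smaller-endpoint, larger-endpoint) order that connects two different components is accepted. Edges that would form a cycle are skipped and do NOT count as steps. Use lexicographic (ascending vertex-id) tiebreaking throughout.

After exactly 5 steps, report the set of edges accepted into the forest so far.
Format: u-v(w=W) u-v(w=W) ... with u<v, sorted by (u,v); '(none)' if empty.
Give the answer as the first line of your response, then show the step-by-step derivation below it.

0-2(w=4) 1-2(w=15) 2-4(w=4) 3-4(w=6) 4-5(w=7)

step 1: add edge 0-2 (w=4); MST = {0-2(w=4)}
step 2: add edge 2-4 (w=4); MST = {0-2(w=4) 2-4(w=4)}
step 3: add edge 3-4 (w=6); MST = {0-2(w=4) 2-4(w=4) 3-4(w=6)}
step 4: add edge 4-5 (w=7); MST = {0-2(w=4) 2-4(w=4) 3-4(w=6) 4-5(w=7)}
step 5: add edge 1-2 (w=15); MST = {0-2(w=4) 1-2(w=15) 2-4(w=4) 3-4(w=6) 4-5(w=7)}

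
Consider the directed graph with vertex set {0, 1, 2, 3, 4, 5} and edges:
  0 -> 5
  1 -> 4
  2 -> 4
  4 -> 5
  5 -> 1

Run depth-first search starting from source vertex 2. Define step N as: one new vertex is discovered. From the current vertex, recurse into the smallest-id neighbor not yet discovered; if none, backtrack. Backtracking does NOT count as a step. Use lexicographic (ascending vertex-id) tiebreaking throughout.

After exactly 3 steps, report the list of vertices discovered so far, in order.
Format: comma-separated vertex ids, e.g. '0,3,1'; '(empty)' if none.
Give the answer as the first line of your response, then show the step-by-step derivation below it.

2,4,5

step 1: discover 2; path=2; order=2
step 2: discover 4; path=2>4; order=2,4
step 3: discover 5; path=2>4>5; order=2,4,5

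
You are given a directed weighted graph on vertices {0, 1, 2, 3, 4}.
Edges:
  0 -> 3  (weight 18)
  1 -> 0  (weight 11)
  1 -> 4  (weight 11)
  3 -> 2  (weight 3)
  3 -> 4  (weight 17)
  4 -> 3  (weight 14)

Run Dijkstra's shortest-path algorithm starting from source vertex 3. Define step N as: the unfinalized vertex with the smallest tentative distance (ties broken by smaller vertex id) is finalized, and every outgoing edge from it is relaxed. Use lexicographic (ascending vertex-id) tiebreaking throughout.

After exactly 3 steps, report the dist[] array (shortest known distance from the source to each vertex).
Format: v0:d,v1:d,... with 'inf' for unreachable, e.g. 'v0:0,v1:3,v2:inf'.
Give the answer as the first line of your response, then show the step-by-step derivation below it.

v0:inf,v1:inf,v2:3,v3:0,v4:17

step 1: dist = v0:inf,v1:inf,v2:3,v3:0,v4:17
step 2: dist = v0:inf,v1:inf,v2:3,v3:0,v4:17
step 3: dist = v0:inf,v1:inf,v2:3,v3:0,v4:17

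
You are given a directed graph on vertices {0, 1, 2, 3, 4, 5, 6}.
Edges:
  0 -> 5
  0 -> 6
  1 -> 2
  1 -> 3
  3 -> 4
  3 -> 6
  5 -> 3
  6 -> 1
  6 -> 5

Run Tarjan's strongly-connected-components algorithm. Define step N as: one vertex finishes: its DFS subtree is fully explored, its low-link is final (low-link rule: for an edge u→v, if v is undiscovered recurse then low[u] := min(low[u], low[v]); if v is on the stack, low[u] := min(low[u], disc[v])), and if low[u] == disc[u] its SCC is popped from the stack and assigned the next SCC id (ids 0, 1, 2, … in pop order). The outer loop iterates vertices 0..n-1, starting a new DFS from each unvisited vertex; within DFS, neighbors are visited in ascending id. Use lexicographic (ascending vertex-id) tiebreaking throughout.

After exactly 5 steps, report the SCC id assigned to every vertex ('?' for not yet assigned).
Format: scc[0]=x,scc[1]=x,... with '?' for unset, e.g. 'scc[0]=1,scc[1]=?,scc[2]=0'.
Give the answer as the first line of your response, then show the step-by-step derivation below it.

scc[0]=?,scc[1]=?,scc[2]=1,scc[3]=?,scc[4]=0,scc[5]=?,scc[6]=?

step 1: low=(low[0]=0,low[1]=?,low[2]=?,low[3]=2,low[4]=3,low[5]=1,low[6]=?); scc=(scc[0]=?,scc[1]=?,scc[2]=?,scc[3]=?,scc[4]=0,scc[5]=?,scc[6]=?)
step 2: low=(low[0]=0,low[1]=5,low[2]=6,low[3]=2,low[4]=3,low[5]=1,low[6]=4); scc=(scc[0]=?,scc[1]=?,scc[2]=1,scc[3]=?,scc[4]=0,scc[5]=?,scc[6]=?)
step 3: low=(low[0]=0,low[1]=2,low[2]=6,low[3]=2,low[4]=3,low[5]=1,low[6]=4); scc=(scc[0]=?,scc[1]=?,scc[2]=1,scc[3]=?,scc[4]=0,scc[5]=?,scc[6]=?)
step 4: low=(low[0]=0,low[1]=2,low[2]=6,low[3]=2,low[4]=3,low[5]=1,low[6]=1); scc=(scc[0]=?,scc[1]=?,scc[2]=1,scc[3]=?,scc[4]=0,scc[5]=?,scc[6]=?)
step 5: low=(low[0]=0,low[1]=2,low[2]=6,low[3]=1,low[4]=3,low[5]=1,low[6]=1); scc=(scc[0]=?,scc[1]=?,scc[2]=1,scc[3]=?,scc[4]=0,scc[5]=?,scc[6]=?)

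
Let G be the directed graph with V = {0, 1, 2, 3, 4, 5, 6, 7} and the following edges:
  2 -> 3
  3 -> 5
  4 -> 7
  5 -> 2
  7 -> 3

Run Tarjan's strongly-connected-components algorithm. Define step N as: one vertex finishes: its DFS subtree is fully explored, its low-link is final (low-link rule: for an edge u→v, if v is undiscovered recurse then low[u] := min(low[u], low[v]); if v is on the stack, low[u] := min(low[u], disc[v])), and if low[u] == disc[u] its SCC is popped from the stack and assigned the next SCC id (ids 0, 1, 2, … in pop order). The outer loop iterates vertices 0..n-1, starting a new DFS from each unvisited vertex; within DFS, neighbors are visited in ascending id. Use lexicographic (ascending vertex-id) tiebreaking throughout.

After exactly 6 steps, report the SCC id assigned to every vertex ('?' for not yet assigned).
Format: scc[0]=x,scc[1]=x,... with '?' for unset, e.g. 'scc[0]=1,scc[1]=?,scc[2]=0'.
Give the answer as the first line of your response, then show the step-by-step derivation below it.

scc[0]=0,scc[1]=1,scc[2]=2,scc[3]=2,scc[4]=?,scc[5]=2,scc[6]=?,scc[7]=3

step 1: low=(low[0]=0,low[1]=?,low[2]=?,low[3]=?,low[4]=?,low[5]=?,low[6]=?,low[7]=?); scc=(scc[0]=0,scc[1]=?,scc[2]=?,scc[3]=?,scc[4]=?,scc[5]=?,scc[6]=?,scc[7]=?)
step 2: low=(low[0]=0,low[1]=1,low[2]=?,low[3]=?,low[4]=?,low[5]=?,low[6]=?,low[7]=?); scc=(scc[0]=0,scc[1]=1,scc[2]=?,scc[3]=?,scc[4]=?,scc[5]=?,scc[6]=?,scc[7]=?)
step 3: low=(low[0]=0,low[1]=1,low[2]=2,low[3]=3,low[4]=?,low[5]=2,low[6]=?,low[7]=?); scc=(scc[0]=0,scc[1]=1,scc[2]=?,scc[3]=?,scc[4]=?,scc[5]=?,scc[6]=?,scc[7]=?)
step 4: low=(low[0]=0,low[1]=1,low[2]=2,low[3]=2,low[4]=?,low[5]=2,low[6]=?,low[7]=?); scc=(scc[0]=0,scc[1]=1,scc[2]=?,scc[3]=?,scc[4]=?,scc[5]=?,scc[6]=?,scc[7]=?)
step 5: low=(low[0]=0,low[1]=1,low[2]=2,low[3]=2,low[4]=?,low[5]=2,low[6]=?,low[7]=?); scc=(scc[0]=0,scc[1]=1,scc[2]=2,scc[3]=2,scc[4]=?,scc[5]=2,scc[6]=?,scc[7]=?)
step 6: low=(low[0]=0,low[1]=1,low[2]=2,low[3]=2,low[4]=5,low[5]=2,low[6]=?,low[7]=6); scc=(scc[0]=0,scc[1]=1,scc[2]=2,scc[3]=2,scc[4]=?,scc[5]=2,scc[6]=?,scc[7]=3)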